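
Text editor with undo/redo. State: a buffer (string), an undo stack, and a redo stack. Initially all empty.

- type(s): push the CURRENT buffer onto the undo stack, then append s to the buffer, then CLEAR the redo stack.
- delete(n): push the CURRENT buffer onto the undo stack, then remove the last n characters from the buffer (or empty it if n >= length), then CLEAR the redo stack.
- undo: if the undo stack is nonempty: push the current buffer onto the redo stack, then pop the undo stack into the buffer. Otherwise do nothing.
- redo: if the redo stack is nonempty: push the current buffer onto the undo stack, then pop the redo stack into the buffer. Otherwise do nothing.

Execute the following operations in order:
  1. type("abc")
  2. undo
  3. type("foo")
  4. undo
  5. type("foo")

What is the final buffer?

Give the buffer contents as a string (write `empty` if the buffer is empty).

Answer: foo

Derivation:
After op 1 (type): buf='abc' undo_depth=1 redo_depth=0
After op 2 (undo): buf='(empty)' undo_depth=0 redo_depth=1
After op 3 (type): buf='foo' undo_depth=1 redo_depth=0
After op 4 (undo): buf='(empty)' undo_depth=0 redo_depth=1
After op 5 (type): buf='foo' undo_depth=1 redo_depth=0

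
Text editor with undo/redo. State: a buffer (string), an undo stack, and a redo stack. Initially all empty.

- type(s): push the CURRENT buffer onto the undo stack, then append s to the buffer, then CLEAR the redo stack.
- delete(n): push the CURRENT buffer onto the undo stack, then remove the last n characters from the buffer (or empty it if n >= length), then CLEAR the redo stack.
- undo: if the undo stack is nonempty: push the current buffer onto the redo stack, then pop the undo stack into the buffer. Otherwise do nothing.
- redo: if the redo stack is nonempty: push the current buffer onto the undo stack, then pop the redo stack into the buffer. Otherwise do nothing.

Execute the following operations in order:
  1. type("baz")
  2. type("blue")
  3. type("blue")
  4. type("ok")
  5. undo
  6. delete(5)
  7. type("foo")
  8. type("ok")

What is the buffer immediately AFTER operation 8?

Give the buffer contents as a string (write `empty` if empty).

After op 1 (type): buf='baz' undo_depth=1 redo_depth=0
After op 2 (type): buf='bazblue' undo_depth=2 redo_depth=0
After op 3 (type): buf='bazblueblue' undo_depth=3 redo_depth=0
After op 4 (type): buf='bazblueblueok' undo_depth=4 redo_depth=0
After op 5 (undo): buf='bazblueblue' undo_depth=3 redo_depth=1
After op 6 (delete): buf='bazblu' undo_depth=4 redo_depth=0
After op 7 (type): buf='bazblufoo' undo_depth=5 redo_depth=0
After op 8 (type): buf='bazblufoook' undo_depth=6 redo_depth=0

Answer: bazblufoook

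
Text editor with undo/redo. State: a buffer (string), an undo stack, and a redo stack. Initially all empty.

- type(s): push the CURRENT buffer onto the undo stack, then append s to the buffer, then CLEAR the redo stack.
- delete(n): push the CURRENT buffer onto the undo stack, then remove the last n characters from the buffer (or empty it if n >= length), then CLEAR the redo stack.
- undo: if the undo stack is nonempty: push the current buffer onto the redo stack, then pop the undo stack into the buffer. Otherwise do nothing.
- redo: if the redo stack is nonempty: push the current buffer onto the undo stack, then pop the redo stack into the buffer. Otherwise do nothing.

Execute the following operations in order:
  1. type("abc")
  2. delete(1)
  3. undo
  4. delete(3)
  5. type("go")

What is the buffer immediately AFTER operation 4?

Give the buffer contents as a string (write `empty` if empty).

Answer: empty

Derivation:
After op 1 (type): buf='abc' undo_depth=1 redo_depth=0
After op 2 (delete): buf='ab' undo_depth=2 redo_depth=0
After op 3 (undo): buf='abc' undo_depth=1 redo_depth=1
After op 4 (delete): buf='(empty)' undo_depth=2 redo_depth=0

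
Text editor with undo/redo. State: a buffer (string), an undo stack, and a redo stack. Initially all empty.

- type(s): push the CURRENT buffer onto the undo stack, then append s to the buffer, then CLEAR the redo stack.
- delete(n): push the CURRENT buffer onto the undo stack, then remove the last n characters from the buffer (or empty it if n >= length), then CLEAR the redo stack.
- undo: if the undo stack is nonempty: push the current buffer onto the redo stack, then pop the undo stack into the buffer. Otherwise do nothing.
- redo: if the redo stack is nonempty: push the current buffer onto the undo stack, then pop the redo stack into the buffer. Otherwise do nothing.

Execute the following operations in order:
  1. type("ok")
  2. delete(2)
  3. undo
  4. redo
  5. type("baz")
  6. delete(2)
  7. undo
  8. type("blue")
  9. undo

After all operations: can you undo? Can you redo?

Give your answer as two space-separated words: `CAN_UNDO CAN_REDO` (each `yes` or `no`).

Answer: yes yes

Derivation:
After op 1 (type): buf='ok' undo_depth=1 redo_depth=0
After op 2 (delete): buf='(empty)' undo_depth=2 redo_depth=0
After op 3 (undo): buf='ok' undo_depth=1 redo_depth=1
After op 4 (redo): buf='(empty)' undo_depth=2 redo_depth=0
After op 5 (type): buf='baz' undo_depth=3 redo_depth=0
After op 6 (delete): buf='b' undo_depth=4 redo_depth=0
After op 7 (undo): buf='baz' undo_depth=3 redo_depth=1
After op 8 (type): buf='bazblue' undo_depth=4 redo_depth=0
After op 9 (undo): buf='baz' undo_depth=3 redo_depth=1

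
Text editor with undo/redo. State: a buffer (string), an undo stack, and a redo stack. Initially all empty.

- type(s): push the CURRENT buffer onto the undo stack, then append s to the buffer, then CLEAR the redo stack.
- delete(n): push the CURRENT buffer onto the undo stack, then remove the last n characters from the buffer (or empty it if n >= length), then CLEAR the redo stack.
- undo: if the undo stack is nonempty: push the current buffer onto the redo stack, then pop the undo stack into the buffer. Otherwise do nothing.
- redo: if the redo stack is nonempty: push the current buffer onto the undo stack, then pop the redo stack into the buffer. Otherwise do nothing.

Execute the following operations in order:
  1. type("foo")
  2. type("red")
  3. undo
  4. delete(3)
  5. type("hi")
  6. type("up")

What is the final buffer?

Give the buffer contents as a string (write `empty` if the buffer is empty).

Answer: hiup

Derivation:
After op 1 (type): buf='foo' undo_depth=1 redo_depth=0
After op 2 (type): buf='foored' undo_depth=2 redo_depth=0
After op 3 (undo): buf='foo' undo_depth=1 redo_depth=1
After op 4 (delete): buf='(empty)' undo_depth=2 redo_depth=0
After op 5 (type): buf='hi' undo_depth=3 redo_depth=0
After op 6 (type): buf='hiup' undo_depth=4 redo_depth=0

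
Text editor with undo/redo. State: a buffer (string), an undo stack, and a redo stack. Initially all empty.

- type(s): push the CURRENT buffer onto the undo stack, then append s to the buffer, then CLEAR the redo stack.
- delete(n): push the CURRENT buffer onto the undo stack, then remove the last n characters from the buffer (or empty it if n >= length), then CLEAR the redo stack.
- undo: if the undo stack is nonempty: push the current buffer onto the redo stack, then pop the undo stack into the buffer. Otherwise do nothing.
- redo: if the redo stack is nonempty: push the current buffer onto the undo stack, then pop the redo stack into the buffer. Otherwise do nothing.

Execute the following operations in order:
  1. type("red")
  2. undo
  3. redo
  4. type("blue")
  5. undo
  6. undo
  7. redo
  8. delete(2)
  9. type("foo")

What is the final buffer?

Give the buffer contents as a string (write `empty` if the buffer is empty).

After op 1 (type): buf='red' undo_depth=1 redo_depth=0
After op 2 (undo): buf='(empty)' undo_depth=0 redo_depth=1
After op 3 (redo): buf='red' undo_depth=1 redo_depth=0
After op 4 (type): buf='redblue' undo_depth=2 redo_depth=0
After op 5 (undo): buf='red' undo_depth=1 redo_depth=1
After op 6 (undo): buf='(empty)' undo_depth=0 redo_depth=2
After op 7 (redo): buf='red' undo_depth=1 redo_depth=1
After op 8 (delete): buf='r' undo_depth=2 redo_depth=0
After op 9 (type): buf='rfoo' undo_depth=3 redo_depth=0

Answer: rfoo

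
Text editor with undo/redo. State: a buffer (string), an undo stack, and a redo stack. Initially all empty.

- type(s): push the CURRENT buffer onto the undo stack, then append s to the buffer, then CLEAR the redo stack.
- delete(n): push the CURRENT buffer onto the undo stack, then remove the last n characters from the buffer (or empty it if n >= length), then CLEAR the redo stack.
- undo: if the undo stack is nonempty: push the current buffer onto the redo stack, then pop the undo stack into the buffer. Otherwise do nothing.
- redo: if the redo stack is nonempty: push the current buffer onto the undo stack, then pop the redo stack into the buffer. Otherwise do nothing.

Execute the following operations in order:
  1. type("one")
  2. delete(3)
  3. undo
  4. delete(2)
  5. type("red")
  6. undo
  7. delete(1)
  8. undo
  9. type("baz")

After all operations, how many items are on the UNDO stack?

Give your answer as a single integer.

Answer: 3

Derivation:
After op 1 (type): buf='one' undo_depth=1 redo_depth=0
After op 2 (delete): buf='(empty)' undo_depth=2 redo_depth=0
After op 3 (undo): buf='one' undo_depth=1 redo_depth=1
After op 4 (delete): buf='o' undo_depth=2 redo_depth=0
After op 5 (type): buf='ored' undo_depth=3 redo_depth=0
After op 6 (undo): buf='o' undo_depth=2 redo_depth=1
After op 7 (delete): buf='(empty)' undo_depth=3 redo_depth=0
After op 8 (undo): buf='o' undo_depth=2 redo_depth=1
After op 9 (type): buf='obaz' undo_depth=3 redo_depth=0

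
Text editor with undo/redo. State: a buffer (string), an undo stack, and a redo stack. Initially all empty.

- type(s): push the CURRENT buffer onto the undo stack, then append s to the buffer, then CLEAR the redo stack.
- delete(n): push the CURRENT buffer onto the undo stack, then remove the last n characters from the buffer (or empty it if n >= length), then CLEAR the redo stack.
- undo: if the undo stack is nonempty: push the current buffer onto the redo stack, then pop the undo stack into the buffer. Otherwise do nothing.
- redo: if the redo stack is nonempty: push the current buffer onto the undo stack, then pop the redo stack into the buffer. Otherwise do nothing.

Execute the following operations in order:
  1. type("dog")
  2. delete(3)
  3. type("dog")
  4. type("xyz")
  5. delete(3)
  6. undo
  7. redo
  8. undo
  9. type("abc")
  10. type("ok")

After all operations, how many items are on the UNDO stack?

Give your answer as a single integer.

Answer: 6

Derivation:
After op 1 (type): buf='dog' undo_depth=1 redo_depth=0
After op 2 (delete): buf='(empty)' undo_depth=2 redo_depth=0
After op 3 (type): buf='dog' undo_depth=3 redo_depth=0
After op 4 (type): buf='dogxyz' undo_depth=4 redo_depth=0
After op 5 (delete): buf='dog' undo_depth=5 redo_depth=0
After op 6 (undo): buf='dogxyz' undo_depth=4 redo_depth=1
After op 7 (redo): buf='dog' undo_depth=5 redo_depth=0
After op 8 (undo): buf='dogxyz' undo_depth=4 redo_depth=1
After op 9 (type): buf='dogxyzabc' undo_depth=5 redo_depth=0
After op 10 (type): buf='dogxyzabcok' undo_depth=6 redo_depth=0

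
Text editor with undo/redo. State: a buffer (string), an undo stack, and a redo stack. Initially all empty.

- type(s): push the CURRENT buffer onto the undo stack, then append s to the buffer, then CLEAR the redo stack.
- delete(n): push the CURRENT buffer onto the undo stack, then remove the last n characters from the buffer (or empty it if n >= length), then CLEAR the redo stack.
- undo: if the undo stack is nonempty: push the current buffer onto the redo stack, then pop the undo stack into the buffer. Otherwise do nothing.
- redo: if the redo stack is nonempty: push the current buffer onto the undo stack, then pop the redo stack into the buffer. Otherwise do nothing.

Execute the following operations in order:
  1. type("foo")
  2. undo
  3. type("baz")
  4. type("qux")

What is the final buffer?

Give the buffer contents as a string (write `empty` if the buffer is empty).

Answer: bazqux

Derivation:
After op 1 (type): buf='foo' undo_depth=1 redo_depth=0
After op 2 (undo): buf='(empty)' undo_depth=0 redo_depth=1
After op 3 (type): buf='baz' undo_depth=1 redo_depth=0
After op 4 (type): buf='bazqux' undo_depth=2 redo_depth=0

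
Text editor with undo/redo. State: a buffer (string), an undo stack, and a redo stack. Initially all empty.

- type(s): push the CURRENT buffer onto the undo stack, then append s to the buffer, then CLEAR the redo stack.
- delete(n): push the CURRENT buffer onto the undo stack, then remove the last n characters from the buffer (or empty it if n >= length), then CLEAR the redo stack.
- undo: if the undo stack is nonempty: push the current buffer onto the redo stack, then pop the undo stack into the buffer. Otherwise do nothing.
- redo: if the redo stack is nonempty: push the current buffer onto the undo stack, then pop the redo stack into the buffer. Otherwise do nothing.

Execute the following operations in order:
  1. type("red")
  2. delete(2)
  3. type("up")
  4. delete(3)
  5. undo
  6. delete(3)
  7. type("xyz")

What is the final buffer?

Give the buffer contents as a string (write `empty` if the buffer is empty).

Answer: xyz

Derivation:
After op 1 (type): buf='red' undo_depth=1 redo_depth=0
After op 2 (delete): buf='r' undo_depth=2 redo_depth=0
After op 3 (type): buf='rup' undo_depth=3 redo_depth=0
After op 4 (delete): buf='(empty)' undo_depth=4 redo_depth=0
After op 5 (undo): buf='rup' undo_depth=3 redo_depth=1
After op 6 (delete): buf='(empty)' undo_depth=4 redo_depth=0
After op 7 (type): buf='xyz' undo_depth=5 redo_depth=0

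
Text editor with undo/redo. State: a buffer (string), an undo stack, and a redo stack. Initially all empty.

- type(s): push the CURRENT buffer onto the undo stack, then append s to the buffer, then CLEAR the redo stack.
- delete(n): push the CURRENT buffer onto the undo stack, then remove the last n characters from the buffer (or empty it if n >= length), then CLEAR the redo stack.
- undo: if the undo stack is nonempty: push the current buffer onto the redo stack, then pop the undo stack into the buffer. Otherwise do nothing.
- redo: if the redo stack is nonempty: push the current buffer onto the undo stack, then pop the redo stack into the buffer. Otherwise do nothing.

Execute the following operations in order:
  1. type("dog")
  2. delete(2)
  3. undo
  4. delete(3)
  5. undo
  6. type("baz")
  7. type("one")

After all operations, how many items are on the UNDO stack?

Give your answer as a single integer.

After op 1 (type): buf='dog' undo_depth=1 redo_depth=0
After op 2 (delete): buf='d' undo_depth=2 redo_depth=0
After op 3 (undo): buf='dog' undo_depth=1 redo_depth=1
After op 4 (delete): buf='(empty)' undo_depth=2 redo_depth=0
After op 5 (undo): buf='dog' undo_depth=1 redo_depth=1
After op 6 (type): buf='dogbaz' undo_depth=2 redo_depth=0
After op 7 (type): buf='dogbazone' undo_depth=3 redo_depth=0

Answer: 3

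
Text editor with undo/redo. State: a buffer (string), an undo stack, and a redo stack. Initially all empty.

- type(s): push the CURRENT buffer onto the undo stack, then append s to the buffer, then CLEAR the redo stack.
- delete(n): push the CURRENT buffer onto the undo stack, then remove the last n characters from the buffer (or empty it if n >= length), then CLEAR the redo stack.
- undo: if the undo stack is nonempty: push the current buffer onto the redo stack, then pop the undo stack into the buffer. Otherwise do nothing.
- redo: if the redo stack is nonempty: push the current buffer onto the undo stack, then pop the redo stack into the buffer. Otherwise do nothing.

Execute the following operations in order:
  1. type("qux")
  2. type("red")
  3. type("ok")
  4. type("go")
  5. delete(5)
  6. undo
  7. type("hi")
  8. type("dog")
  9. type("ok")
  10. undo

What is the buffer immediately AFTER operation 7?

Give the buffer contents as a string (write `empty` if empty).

After op 1 (type): buf='qux' undo_depth=1 redo_depth=0
After op 2 (type): buf='quxred' undo_depth=2 redo_depth=0
After op 3 (type): buf='quxredok' undo_depth=3 redo_depth=0
After op 4 (type): buf='quxredokgo' undo_depth=4 redo_depth=0
After op 5 (delete): buf='quxre' undo_depth=5 redo_depth=0
After op 6 (undo): buf='quxredokgo' undo_depth=4 redo_depth=1
After op 7 (type): buf='quxredokgohi' undo_depth=5 redo_depth=0

Answer: quxredokgohi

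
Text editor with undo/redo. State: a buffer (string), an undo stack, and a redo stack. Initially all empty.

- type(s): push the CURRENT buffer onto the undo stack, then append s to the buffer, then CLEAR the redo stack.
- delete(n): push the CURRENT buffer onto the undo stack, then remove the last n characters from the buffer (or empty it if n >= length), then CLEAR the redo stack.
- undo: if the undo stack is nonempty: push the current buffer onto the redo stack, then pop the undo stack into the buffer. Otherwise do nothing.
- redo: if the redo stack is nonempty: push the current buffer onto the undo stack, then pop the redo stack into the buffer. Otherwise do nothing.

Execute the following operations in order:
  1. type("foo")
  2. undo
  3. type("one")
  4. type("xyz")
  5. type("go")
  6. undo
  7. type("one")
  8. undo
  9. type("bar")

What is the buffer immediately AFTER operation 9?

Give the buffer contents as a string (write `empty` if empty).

Answer: onexyzbar

Derivation:
After op 1 (type): buf='foo' undo_depth=1 redo_depth=0
After op 2 (undo): buf='(empty)' undo_depth=0 redo_depth=1
After op 3 (type): buf='one' undo_depth=1 redo_depth=0
After op 4 (type): buf='onexyz' undo_depth=2 redo_depth=0
After op 5 (type): buf='onexyzgo' undo_depth=3 redo_depth=0
After op 6 (undo): buf='onexyz' undo_depth=2 redo_depth=1
After op 7 (type): buf='onexyzone' undo_depth=3 redo_depth=0
After op 8 (undo): buf='onexyz' undo_depth=2 redo_depth=1
After op 9 (type): buf='onexyzbar' undo_depth=3 redo_depth=0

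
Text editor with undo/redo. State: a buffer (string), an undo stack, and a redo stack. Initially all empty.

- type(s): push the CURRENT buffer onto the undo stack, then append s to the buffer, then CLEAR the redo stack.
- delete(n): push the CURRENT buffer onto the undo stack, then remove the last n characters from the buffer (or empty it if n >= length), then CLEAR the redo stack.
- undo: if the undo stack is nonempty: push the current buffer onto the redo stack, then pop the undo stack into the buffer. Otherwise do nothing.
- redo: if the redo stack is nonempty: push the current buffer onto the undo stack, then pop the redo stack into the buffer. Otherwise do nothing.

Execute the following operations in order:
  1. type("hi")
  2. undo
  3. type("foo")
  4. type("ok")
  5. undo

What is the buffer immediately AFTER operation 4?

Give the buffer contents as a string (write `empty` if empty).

Answer: foook

Derivation:
After op 1 (type): buf='hi' undo_depth=1 redo_depth=0
After op 2 (undo): buf='(empty)' undo_depth=0 redo_depth=1
After op 3 (type): buf='foo' undo_depth=1 redo_depth=0
After op 4 (type): buf='foook' undo_depth=2 redo_depth=0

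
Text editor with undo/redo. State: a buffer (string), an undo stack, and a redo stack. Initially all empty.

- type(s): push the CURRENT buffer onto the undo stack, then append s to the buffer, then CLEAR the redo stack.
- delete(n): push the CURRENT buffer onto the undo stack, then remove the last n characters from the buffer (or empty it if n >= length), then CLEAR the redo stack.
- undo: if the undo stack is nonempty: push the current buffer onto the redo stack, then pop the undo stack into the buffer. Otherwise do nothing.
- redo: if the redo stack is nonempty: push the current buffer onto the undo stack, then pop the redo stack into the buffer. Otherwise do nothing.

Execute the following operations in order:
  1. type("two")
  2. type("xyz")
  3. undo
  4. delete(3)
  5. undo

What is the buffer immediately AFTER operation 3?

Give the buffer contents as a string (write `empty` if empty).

Answer: two

Derivation:
After op 1 (type): buf='two' undo_depth=1 redo_depth=0
After op 2 (type): buf='twoxyz' undo_depth=2 redo_depth=0
After op 3 (undo): buf='two' undo_depth=1 redo_depth=1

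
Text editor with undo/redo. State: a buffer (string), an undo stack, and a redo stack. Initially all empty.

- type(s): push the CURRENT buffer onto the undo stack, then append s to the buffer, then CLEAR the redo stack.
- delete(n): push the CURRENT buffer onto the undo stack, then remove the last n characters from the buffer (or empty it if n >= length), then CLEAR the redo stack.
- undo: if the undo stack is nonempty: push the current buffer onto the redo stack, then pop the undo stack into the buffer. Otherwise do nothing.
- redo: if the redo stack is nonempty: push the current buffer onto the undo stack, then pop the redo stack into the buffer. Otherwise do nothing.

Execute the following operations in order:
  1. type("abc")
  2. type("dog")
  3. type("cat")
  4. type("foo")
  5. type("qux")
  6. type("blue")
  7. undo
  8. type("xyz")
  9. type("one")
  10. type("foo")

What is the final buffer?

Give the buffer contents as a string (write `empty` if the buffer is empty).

After op 1 (type): buf='abc' undo_depth=1 redo_depth=0
After op 2 (type): buf='abcdog' undo_depth=2 redo_depth=0
After op 3 (type): buf='abcdogcat' undo_depth=3 redo_depth=0
After op 4 (type): buf='abcdogcatfoo' undo_depth=4 redo_depth=0
After op 5 (type): buf='abcdogcatfooqux' undo_depth=5 redo_depth=0
After op 6 (type): buf='abcdogcatfooquxblue' undo_depth=6 redo_depth=0
After op 7 (undo): buf='abcdogcatfooqux' undo_depth=5 redo_depth=1
After op 8 (type): buf='abcdogcatfooquxxyz' undo_depth=6 redo_depth=0
After op 9 (type): buf='abcdogcatfooquxxyzone' undo_depth=7 redo_depth=0
After op 10 (type): buf='abcdogcatfooquxxyzonefoo' undo_depth=8 redo_depth=0

Answer: abcdogcatfooquxxyzonefoo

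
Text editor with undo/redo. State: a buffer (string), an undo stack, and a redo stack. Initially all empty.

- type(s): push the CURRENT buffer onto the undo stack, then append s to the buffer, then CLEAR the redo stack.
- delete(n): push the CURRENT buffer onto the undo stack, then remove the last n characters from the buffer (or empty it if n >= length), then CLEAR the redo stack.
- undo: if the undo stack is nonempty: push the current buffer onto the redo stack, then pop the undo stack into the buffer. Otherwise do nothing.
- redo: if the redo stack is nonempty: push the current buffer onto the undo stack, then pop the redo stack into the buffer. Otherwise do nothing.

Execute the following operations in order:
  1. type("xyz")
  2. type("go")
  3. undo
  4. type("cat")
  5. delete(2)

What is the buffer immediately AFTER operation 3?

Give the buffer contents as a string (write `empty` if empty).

Answer: xyz

Derivation:
After op 1 (type): buf='xyz' undo_depth=1 redo_depth=0
After op 2 (type): buf='xyzgo' undo_depth=2 redo_depth=0
After op 3 (undo): buf='xyz' undo_depth=1 redo_depth=1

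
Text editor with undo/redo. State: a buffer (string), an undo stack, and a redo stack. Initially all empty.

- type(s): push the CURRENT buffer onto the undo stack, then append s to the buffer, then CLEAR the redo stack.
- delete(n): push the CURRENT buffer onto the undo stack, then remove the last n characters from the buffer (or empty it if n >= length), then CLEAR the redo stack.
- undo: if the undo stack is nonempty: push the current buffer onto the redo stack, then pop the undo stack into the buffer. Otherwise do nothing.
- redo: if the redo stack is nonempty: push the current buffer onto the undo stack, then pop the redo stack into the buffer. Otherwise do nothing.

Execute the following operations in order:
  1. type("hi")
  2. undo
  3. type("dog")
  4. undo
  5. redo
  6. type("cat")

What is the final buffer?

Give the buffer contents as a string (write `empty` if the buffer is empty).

Answer: dogcat

Derivation:
After op 1 (type): buf='hi' undo_depth=1 redo_depth=0
After op 2 (undo): buf='(empty)' undo_depth=0 redo_depth=1
After op 3 (type): buf='dog' undo_depth=1 redo_depth=0
After op 4 (undo): buf='(empty)' undo_depth=0 redo_depth=1
After op 5 (redo): buf='dog' undo_depth=1 redo_depth=0
After op 6 (type): buf='dogcat' undo_depth=2 redo_depth=0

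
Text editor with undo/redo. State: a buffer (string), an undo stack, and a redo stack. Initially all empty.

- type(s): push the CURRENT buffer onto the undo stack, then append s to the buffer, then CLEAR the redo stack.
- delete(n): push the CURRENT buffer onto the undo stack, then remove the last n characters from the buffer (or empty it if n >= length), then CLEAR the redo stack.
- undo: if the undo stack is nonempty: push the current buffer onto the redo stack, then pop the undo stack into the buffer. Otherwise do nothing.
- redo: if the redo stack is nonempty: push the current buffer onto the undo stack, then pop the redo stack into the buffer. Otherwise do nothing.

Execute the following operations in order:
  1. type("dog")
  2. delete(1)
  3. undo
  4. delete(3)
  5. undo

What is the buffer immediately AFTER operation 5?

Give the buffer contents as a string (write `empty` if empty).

After op 1 (type): buf='dog' undo_depth=1 redo_depth=0
After op 2 (delete): buf='do' undo_depth=2 redo_depth=0
After op 3 (undo): buf='dog' undo_depth=1 redo_depth=1
After op 4 (delete): buf='(empty)' undo_depth=2 redo_depth=0
After op 5 (undo): buf='dog' undo_depth=1 redo_depth=1

Answer: dog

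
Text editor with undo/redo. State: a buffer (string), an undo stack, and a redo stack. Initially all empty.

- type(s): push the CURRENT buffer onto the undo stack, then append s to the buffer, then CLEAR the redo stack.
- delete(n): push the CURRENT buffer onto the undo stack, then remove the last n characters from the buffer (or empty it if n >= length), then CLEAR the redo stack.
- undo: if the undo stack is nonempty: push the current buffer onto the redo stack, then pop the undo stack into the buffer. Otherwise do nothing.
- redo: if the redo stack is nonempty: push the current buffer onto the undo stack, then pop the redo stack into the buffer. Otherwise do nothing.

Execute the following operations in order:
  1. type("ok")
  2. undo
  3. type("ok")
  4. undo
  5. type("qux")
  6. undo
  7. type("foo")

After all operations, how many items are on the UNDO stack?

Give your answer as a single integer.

After op 1 (type): buf='ok' undo_depth=1 redo_depth=0
After op 2 (undo): buf='(empty)' undo_depth=0 redo_depth=1
After op 3 (type): buf='ok' undo_depth=1 redo_depth=0
After op 4 (undo): buf='(empty)' undo_depth=0 redo_depth=1
After op 5 (type): buf='qux' undo_depth=1 redo_depth=0
After op 6 (undo): buf='(empty)' undo_depth=0 redo_depth=1
After op 7 (type): buf='foo' undo_depth=1 redo_depth=0

Answer: 1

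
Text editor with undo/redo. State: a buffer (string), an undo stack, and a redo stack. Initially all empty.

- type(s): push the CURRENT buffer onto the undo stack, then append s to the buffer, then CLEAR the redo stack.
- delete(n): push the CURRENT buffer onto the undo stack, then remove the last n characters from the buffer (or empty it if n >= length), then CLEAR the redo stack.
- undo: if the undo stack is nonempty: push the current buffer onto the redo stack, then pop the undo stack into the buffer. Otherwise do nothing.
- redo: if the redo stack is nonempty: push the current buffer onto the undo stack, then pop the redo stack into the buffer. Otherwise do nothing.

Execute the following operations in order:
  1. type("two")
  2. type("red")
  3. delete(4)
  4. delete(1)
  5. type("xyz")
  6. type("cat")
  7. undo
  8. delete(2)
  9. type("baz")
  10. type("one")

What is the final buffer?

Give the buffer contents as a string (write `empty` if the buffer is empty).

After op 1 (type): buf='two' undo_depth=1 redo_depth=0
After op 2 (type): buf='twored' undo_depth=2 redo_depth=0
After op 3 (delete): buf='tw' undo_depth=3 redo_depth=0
After op 4 (delete): buf='t' undo_depth=4 redo_depth=0
After op 5 (type): buf='txyz' undo_depth=5 redo_depth=0
After op 6 (type): buf='txyzcat' undo_depth=6 redo_depth=0
After op 7 (undo): buf='txyz' undo_depth=5 redo_depth=1
After op 8 (delete): buf='tx' undo_depth=6 redo_depth=0
After op 9 (type): buf='txbaz' undo_depth=7 redo_depth=0
After op 10 (type): buf='txbazone' undo_depth=8 redo_depth=0

Answer: txbazone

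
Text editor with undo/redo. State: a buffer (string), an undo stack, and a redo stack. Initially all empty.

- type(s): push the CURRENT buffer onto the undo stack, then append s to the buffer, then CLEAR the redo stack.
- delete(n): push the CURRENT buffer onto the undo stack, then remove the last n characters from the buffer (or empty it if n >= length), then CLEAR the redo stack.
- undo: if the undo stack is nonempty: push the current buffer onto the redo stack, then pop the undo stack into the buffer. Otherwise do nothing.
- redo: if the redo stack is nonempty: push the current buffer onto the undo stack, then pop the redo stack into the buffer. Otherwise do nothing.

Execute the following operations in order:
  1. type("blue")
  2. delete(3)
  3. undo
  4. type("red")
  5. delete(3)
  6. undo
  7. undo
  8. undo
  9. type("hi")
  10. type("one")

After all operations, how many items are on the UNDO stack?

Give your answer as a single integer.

After op 1 (type): buf='blue' undo_depth=1 redo_depth=0
After op 2 (delete): buf='b' undo_depth=2 redo_depth=0
After op 3 (undo): buf='blue' undo_depth=1 redo_depth=1
After op 4 (type): buf='bluered' undo_depth=2 redo_depth=0
After op 5 (delete): buf='blue' undo_depth=3 redo_depth=0
After op 6 (undo): buf='bluered' undo_depth=2 redo_depth=1
After op 7 (undo): buf='blue' undo_depth=1 redo_depth=2
After op 8 (undo): buf='(empty)' undo_depth=0 redo_depth=3
After op 9 (type): buf='hi' undo_depth=1 redo_depth=0
After op 10 (type): buf='hione' undo_depth=2 redo_depth=0

Answer: 2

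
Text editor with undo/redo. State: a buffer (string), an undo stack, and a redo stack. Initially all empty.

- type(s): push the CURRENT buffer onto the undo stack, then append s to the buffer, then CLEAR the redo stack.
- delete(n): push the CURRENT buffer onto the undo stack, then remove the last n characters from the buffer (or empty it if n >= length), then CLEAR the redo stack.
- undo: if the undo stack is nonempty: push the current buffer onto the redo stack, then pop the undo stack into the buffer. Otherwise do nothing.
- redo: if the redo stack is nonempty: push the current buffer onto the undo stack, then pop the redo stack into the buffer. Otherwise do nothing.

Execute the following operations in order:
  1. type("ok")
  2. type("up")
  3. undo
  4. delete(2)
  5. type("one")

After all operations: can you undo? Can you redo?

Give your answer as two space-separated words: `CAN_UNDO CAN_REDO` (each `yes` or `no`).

Answer: yes no

Derivation:
After op 1 (type): buf='ok' undo_depth=1 redo_depth=0
After op 2 (type): buf='okup' undo_depth=2 redo_depth=0
After op 3 (undo): buf='ok' undo_depth=1 redo_depth=1
After op 4 (delete): buf='(empty)' undo_depth=2 redo_depth=0
After op 5 (type): buf='one' undo_depth=3 redo_depth=0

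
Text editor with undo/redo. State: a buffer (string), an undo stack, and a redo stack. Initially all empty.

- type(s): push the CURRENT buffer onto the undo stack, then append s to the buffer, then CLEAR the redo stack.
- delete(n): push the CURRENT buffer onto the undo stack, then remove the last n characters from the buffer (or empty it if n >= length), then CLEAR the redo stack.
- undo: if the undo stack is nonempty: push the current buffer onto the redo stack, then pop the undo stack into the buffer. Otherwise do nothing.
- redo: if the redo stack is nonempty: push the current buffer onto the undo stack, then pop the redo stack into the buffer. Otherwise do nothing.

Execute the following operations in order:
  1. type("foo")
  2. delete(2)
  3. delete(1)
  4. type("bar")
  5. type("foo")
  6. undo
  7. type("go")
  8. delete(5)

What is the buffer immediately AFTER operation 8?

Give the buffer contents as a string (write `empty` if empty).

After op 1 (type): buf='foo' undo_depth=1 redo_depth=0
After op 2 (delete): buf='f' undo_depth=2 redo_depth=0
After op 3 (delete): buf='(empty)' undo_depth=3 redo_depth=0
After op 4 (type): buf='bar' undo_depth=4 redo_depth=0
After op 5 (type): buf='barfoo' undo_depth=5 redo_depth=0
After op 6 (undo): buf='bar' undo_depth=4 redo_depth=1
After op 7 (type): buf='bargo' undo_depth=5 redo_depth=0
After op 8 (delete): buf='(empty)' undo_depth=6 redo_depth=0

Answer: empty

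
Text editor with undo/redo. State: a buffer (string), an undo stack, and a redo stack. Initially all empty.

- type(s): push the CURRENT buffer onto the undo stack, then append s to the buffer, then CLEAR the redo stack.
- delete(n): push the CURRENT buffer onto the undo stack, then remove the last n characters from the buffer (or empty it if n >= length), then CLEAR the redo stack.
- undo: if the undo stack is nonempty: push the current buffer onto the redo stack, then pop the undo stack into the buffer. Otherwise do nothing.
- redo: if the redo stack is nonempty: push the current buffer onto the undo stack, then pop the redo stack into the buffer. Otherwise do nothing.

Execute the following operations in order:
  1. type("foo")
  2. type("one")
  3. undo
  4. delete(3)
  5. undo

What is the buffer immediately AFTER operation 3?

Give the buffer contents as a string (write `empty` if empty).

After op 1 (type): buf='foo' undo_depth=1 redo_depth=0
After op 2 (type): buf='fooone' undo_depth=2 redo_depth=0
After op 3 (undo): buf='foo' undo_depth=1 redo_depth=1

Answer: foo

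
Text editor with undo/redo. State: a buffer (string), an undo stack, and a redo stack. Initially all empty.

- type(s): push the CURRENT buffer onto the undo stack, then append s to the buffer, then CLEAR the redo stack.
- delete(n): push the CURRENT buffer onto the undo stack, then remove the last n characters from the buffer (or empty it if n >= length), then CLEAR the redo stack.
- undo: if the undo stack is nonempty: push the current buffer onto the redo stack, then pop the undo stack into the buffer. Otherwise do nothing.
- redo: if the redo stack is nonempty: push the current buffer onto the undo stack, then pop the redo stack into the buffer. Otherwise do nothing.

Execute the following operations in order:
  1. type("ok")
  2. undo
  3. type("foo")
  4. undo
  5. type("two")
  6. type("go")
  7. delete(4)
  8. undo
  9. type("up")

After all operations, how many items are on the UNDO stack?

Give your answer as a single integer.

After op 1 (type): buf='ok' undo_depth=1 redo_depth=0
After op 2 (undo): buf='(empty)' undo_depth=0 redo_depth=1
After op 3 (type): buf='foo' undo_depth=1 redo_depth=0
After op 4 (undo): buf='(empty)' undo_depth=0 redo_depth=1
After op 5 (type): buf='two' undo_depth=1 redo_depth=0
After op 6 (type): buf='twogo' undo_depth=2 redo_depth=0
After op 7 (delete): buf='t' undo_depth=3 redo_depth=0
After op 8 (undo): buf='twogo' undo_depth=2 redo_depth=1
After op 9 (type): buf='twogoup' undo_depth=3 redo_depth=0

Answer: 3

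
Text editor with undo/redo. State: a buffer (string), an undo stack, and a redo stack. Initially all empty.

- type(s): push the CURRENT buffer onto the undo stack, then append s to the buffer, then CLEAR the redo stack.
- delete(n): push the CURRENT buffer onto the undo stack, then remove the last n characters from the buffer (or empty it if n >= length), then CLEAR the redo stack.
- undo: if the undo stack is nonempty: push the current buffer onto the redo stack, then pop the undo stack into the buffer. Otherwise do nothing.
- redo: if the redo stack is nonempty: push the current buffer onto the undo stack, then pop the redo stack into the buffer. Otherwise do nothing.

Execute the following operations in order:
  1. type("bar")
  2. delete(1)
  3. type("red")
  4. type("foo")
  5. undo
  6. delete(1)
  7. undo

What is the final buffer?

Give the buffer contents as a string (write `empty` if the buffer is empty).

Answer: bared

Derivation:
After op 1 (type): buf='bar' undo_depth=1 redo_depth=0
After op 2 (delete): buf='ba' undo_depth=2 redo_depth=0
After op 3 (type): buf='bared' undo_depth=3 redo_depth=0
After op 4 (type): buf='baredfoo' undo_depth=4 redo_depth=0
After op 5 (undo): buf='bared' undo_depth=3 redo_depth=1
After op 6 (delete): buf='bare' undo_depth=4 redo_depth=0
After op 7 (undo): buf='bared' undo_depth=3 redo_depth=1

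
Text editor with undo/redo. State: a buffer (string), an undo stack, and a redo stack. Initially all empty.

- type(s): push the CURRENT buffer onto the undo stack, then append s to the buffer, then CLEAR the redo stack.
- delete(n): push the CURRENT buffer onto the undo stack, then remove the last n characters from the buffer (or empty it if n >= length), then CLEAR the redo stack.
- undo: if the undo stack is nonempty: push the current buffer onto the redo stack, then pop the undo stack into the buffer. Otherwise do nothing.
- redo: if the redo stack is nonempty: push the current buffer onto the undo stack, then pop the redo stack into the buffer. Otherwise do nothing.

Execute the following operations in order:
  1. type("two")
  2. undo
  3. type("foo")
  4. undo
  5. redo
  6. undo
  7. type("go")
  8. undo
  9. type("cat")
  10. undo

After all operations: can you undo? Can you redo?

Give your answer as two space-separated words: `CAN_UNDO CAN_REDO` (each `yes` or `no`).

Answer: no yes

Derivation:
After op 1 (type): buf='two' undo_depth=1 redo_depth=0
After op 2 (undo): buf='(empty)' undo_depth=0 redo_depth=1
After op 3 (type): buf='foo' undo_depth=1 redo_depth=0
After op 4 (undo): buf='(empty)' undo_depth=0 redo_depth=1
After op 5 (redo): buf='foo' undo_depth=1 redo_depth=0
After op 6 (undo): buf='(empty)' undo_depth=0 redo_depth=1
After op 7 (type): buf='go' undo_depth=1 redo_depth=0
After op 8 (undo): buf='(empty)' undo_depth=0 redo_depth=1
After op 9 (type): buf='cat' undo_depth=1 redo_depth=0
After op 10 (undo): buf='(empty)' undo_depth=0 redo_depth=1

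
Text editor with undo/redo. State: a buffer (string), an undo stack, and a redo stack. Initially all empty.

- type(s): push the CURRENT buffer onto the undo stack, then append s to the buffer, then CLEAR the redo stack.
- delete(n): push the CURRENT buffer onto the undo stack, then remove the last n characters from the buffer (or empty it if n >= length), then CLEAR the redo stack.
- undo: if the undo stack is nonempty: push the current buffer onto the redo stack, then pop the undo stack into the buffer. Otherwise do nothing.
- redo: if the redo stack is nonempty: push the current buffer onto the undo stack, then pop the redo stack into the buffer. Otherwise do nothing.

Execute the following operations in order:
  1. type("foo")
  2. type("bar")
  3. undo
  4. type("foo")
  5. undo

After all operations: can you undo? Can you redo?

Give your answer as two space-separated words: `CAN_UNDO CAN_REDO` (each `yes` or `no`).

Answer: yes yes

Derivation:
After op 1 (type): buf='foo' undo_depth=1 redo_depth=0
After op 2 (type): buf='foobar' undo_depth=2 redo_depth=0
After op 3 (undo): buf='foo' undo_depth=1 redo_depth=1
After op 4 (type): buf='foofoo' undo_depth=2 redo_depth=0
After op 5 (undo): buf='foo' undo_depth=1 redo_depth=1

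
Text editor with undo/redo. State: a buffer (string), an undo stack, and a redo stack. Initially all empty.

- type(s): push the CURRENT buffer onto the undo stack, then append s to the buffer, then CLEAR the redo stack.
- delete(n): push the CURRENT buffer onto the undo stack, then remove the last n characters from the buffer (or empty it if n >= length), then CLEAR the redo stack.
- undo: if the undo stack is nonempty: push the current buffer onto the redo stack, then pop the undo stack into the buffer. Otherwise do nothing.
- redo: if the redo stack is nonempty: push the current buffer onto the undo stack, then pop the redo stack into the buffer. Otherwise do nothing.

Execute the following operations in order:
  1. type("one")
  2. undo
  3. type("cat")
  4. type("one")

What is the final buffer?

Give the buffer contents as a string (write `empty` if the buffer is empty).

After op 1 (type): buf='one' undo_depth=1 redo_depth=0
After op 2 (undo): buf='(empty)' undo_depth=0 redo_depth=1
After op 3 (type): buf='cat' undo_depth=1 redo_depth=0
After op 4 (type): buf='catone' undo_depth=2 redo_depth=0

Answer: catone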